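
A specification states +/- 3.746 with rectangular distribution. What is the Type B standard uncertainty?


u_B = half_width / sqrt(3)
u_B = 3.746 / 1.7320508
u_B = 2.1628

2.1628


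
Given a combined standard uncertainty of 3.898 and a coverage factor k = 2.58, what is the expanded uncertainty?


U = k * uc
U = 2.58 * 3.898
U = 10.0568

10.0568


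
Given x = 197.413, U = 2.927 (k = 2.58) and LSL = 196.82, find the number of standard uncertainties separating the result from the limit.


u = U / k = 2.927 / 2.58 = 1.1344961
margin = |LSL - x| = |196.82 - 197.413| = 0.593
z = margin / u = 0.593 / 1.1344961
z = 0.5227

0.5227


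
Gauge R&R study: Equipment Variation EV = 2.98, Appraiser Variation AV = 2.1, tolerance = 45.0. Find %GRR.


GRR = sqrt(EV^2 + AV^2) = sqrt(2.98^2 + 2.1^2) = 3.6456001
%GRR = GRR / tol * 100 = 3.6456001 / 45.0 * 100
%GRR = 8.1013

8.1013


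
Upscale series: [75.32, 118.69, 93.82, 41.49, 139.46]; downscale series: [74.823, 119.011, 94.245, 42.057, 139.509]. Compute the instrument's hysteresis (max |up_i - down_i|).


|75.32 - 74.823| = 0.4970
|118.69 - 119.011| = 0.3210
|93.82 - 94.245| = 0.4250
|41.49 - 42.057| = 0.5670
|139.46 - 139.509| = 0.0490
hysteresis = max(diffs) = 0.5670

0.5670


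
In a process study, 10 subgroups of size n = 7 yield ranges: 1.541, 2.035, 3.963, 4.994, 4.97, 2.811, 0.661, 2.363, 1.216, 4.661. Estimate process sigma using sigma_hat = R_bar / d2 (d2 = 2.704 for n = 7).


R_bar = (1.541 + 2.035 + 3.963 + 4.994 + 4.97 + 2.811 + 0.661 + 2.363 + 1.216 + 4.661) / 10
R_bar = 29.215 / 10 = 2.9215
sigma_hat = R_bar / d2 = 2.9215 / 2.704 = 1.0804

1.0804


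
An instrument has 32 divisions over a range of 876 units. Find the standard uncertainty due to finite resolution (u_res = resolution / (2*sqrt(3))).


resolution = range / divisions
resolution = 876 / 32 = 27.375
u_res = resolution / (2*sqrt(3))
u_res = 27.375 / 3.4641016
u_res = 7.9025

7.9025


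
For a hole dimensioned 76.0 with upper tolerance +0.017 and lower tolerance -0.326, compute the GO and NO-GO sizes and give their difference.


GO = nominal - lower_tol (smallest hole = maximum material condition)
GO = 76.0 - 0.326 = 75.674
NO-GO = nominal + upper_tol (largest hole = least material condition)
NO-GO = 76.0 + 0.017 = 76.017
spread = NO-GO - GO = 76.017 - 75.674 = 0.3430

0.3430


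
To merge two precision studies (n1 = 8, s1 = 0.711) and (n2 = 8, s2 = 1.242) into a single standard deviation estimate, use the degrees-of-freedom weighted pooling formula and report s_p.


s_p = sqrt(((n1-1)*s1^2 + (n2-1)*s2^2) / (n1+n2-2))
numerator = (8-1)*0.711^2 + (8-1)*1.242^2 = 3.538647 + 10.797948 = 14.336595
denominator = 8 + 8 - 2 = 14
s_p^2 = 14.336595 / 14 = 1.0240425
s_p = sqrt(1.0240425) = 1.0119

1.0119


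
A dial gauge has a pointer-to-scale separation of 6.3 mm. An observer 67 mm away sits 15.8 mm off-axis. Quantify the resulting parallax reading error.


error = h * offset / d
= 6.3 * 15.8 / 67
= 1.4857

1.4857


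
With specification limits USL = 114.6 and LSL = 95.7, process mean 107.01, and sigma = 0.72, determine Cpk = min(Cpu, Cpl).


Cpu = (USL - mean) / (3*sigma) = (114.6 - 107.01) / (3*0.72) = 3.5139
Cpl = (mean - LSL) / (3*sigma) = (107.01 - 95.7) / (3*0.72) = 5.2361
Cpk = min(Cpu, Cpl) = 3.5139

3.5139


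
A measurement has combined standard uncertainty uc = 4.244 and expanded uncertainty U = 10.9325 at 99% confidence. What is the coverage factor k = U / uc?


k = U / uc
k = 10.9325 / 4.244
k = 2.576

2.576


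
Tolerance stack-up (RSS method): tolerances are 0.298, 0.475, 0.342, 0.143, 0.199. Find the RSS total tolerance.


RSS = sqrt(0.298^2 + 0.475^2 + 0.342^2 + 0.143^2 + 0.199^2)
= sqrt(0.491443)
= 0.7010

0.7010


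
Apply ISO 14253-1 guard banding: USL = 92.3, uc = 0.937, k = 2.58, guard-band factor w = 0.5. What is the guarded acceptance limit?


U = k * uc = 2.58 * 0.937 = 2.41746
guard band g = w * U = 0.5 * 2.41746 = 1.20873
AL = USL - g = 92.3 - 1.20873
AL = 91.0913

91.0913


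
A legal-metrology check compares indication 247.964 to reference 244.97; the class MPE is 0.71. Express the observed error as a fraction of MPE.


e = indication - reference = 247.964 - 244.97 = 2.9940
|e| = 2.9940
ratio = |e| / MPE = 2.9940 / 0.71
ratio = 4.2169

4.2169


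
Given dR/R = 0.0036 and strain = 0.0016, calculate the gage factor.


GF = (dR/R) / epsilon
= 0.0036 / 0.0016
= 2.2500

2.2500


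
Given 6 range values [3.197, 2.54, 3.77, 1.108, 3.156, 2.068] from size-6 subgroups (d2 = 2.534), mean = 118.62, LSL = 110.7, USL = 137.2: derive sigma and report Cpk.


R_bar = (3.197 + 2.54 + 3.77 + 1.108 + 3.156 + 2.068) / 6 = 2.6398333
sigma = R_bar / d2 = 2.6398333 / 2.534 = 1.0417653
Cp = (USL - LSL)/(6*sigma) = (137.2 - 110.7)/(6*1.0417653) = 4.2396
Cpu = (137.2 - 118.62)/(3*1.0417653) = 5.9450
Cpl = (118.62 - 110.7)/(3*1.0417653) = 2.5342
Cpk = min(Cpu, Cpl) = 2.5342

2.5342


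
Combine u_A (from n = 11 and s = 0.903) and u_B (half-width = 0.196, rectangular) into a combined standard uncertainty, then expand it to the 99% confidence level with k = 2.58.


u_A = s / sqrt(n) = 0.903 / sqrt(11) = 0.27226474
u_B = half_width / sqrt(3) = 0.196 / sqrt(3) = 0.11316065
uc = sqrt(u_A^2 + u_B^2) = sqrt(0.27226474^2 + 0.11316065^2) = 0.29484474
U = k * uc = 2.58 * 0.29484474
U = 0.7607

0.7607


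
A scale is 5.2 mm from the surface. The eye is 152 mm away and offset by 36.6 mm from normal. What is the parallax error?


error = h * offset / d
= 5.2 * 36.6 / 152
= 1.2521

1.2521


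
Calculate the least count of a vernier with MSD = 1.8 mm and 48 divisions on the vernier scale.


LC = MSD / n_div
= 1.8 / 48
= 0.0375

0.0375


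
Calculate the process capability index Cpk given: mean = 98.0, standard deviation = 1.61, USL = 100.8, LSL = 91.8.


Cpu = (USL - mean) / (3*sigma) = (100.8 - 98.0) / (3*1.61) = 0.5797
Cpl = (mean - LSL) / (3*sigma) = (98.0 - 91.8) / (3*1.61) = 1.2836
Cpk = min(Cpu, Cpl) = 0.5797

0.5797


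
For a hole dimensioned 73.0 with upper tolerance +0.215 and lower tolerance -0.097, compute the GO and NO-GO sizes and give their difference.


GO = nominal - lower_tol (smallest hole = maximum material condition)
GO = 73.0 - 0.097 = 72.903
NO-GO = nominal + upper_tol (largest hole = least material condition)
NO-GO = 73.0 + 0.215 = 73.215
spread = NO-GO - GO = 73.215 - 72.903 = 0.3120

0.3120


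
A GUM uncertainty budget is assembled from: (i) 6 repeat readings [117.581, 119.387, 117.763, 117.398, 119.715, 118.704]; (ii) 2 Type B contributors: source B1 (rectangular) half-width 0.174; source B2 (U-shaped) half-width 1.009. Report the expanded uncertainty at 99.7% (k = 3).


mean = (117.581 + 119.387 + 117.763 + 117.398 + 119.715 + 118.704) / 6 = 118.4246667
s = sqrt(sum((x - mean)^2)/(n-1)) = 0.98718725
u_A = s / sqrt(n) = 0.98718725 / sqrt(6) = 0.40301751
u_B1 = 0.174 / sqrt(3) = 0.10045895
u_B2 = 1.009 / sqrt(2) = 0.71347074
uc = sqrt(0.40301751^2 + 0.10045895^2 + 0.71347074^2) = 0.82556381
U = k * uc = 3 * 0.82556381
U = 2.4767

2.4767


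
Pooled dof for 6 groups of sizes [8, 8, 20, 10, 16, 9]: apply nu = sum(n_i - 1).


nu = sum_i (n_i - 1)
nu = ((8 - 1) + (8 - 1) + (20 - 1) + (10 - 1) + (16 - 1) + (9 - 1))
nu = 7 + 7 + 19 + 9 + 15 + 8
nu = 65

65


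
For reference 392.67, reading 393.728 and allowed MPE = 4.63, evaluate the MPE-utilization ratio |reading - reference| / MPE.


e = indication - reference = 393.728 - 392.67 = 1.0580
|e| = 1.0580
ratio = |e| / MPE = 1.0580 / 4.63
ratio = 0.2285

0.2285


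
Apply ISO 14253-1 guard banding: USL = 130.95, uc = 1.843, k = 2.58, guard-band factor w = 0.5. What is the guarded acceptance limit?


U = k * uc = 2.58 * 1.843 = 4.75494
guard band g = w * U = 0.5 * 4.75494 = 2.37747
AL = USL - g = 130.95 - 2.37747
AL = 128.5725

128.5725


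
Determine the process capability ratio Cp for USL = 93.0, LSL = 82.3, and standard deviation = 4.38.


Cp = (USL - LSL) / (6 * sigma)
= (93.0 - 82.3) / (6 * 4.38)
= 10.7000 / 26.2800
= 0.4072

0.4072


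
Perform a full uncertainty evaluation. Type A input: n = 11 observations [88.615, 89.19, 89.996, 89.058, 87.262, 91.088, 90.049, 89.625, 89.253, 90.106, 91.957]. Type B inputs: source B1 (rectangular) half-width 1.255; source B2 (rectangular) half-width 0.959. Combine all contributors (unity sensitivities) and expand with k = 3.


mean = (88.615 + 89.19 + 89.996 + 89.058 + 87.262 + 91.088 + 90.049 + 89.625 + 89.253 + 90.106 + 91.957) / 11 = 89.65445455
s = sqrt(sum((x - mean)^2)/(n-1)) = 1.2397901
u_A = s / sqrt(n) = 1.2397901 / sqrt(11) = 0.37381078
u_B1 = 1.255 / sqrt(3) = 0.72457459
u_B2 = 0.959 / sqrt(3) = 0.55367891
uc = sqrt(0.37381078^2 + 0.72457459^2 + 0.55367891^2) = 0.98554714
U = k * uc = 3 * 0.98554714
U = 2.9566

2.9566


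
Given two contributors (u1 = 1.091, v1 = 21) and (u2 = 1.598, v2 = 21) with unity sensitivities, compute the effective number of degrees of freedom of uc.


uc = sqrt(u1^2 + u2^2) = sqrt(1.091^2 + 1.598^2) = 1.9349121
v_eff = uc^4 / (u1^4/v1 + u2^4/v2)
= 1.9349121^4 / (1.091^4/21 + 1.598^4/21)
= 14.016674 / 0.37798392
v_eff = 37.0827

37.0827


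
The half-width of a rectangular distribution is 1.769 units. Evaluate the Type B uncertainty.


u_B = half_width / sqrt(3)
u_B = 1.769 / 1.7320508
u_B = 1.0213

1.0213


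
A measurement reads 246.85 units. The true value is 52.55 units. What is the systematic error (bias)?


Systematic error = measured - true
= 246.85 - 52.55
= 194.3000

194.3000


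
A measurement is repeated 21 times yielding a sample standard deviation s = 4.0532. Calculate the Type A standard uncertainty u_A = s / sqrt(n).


u_A = s / sqrt(n)
u_A = 4.0532 / sqrt(21)
u_A = 4.0532 / 4.5825757
u_A = 0.8845

0.8845


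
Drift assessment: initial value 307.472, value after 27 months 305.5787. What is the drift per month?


rate = (v2 - v1) / months
= (305.5787 - 307.472) / 27
= -1.8933 / 27
= -0.0701

-0.0701


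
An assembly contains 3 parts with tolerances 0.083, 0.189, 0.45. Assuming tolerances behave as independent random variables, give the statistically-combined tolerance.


RSS = sqrt(0.083^2 + 0.189^2 + 0.45^2)
= sqrt(0.24511)
= 0.4951

0.4951


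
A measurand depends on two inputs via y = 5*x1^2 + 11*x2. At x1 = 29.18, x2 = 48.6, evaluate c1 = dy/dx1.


y = 5*x1^2 + 11*x2
dy/dx1 = 2*5*x1
Evaluate at x1 = 29.18: c1 = 10 * 29.18
c1 = 291.8000

291.8000


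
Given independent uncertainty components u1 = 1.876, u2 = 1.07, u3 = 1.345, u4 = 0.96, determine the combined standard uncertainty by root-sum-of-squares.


uc = sqrt(1.876^2 + 1.07^2 + 1.345^2 + 0.96^2)
uc = sqrt(7.394901)
uc = 2.7194

2.7194


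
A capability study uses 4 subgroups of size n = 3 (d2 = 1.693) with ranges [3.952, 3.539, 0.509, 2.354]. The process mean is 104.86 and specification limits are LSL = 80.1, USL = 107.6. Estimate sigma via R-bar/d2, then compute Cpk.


R_bar = (3.952 + 3.539 + 0.509 + 2.354) / 4 = 2.5885
sigma = R_bar / d2 = 2.5885 / 1.693 = 1.5289427
Cp = (USL - LSL)/(6*sigma) = (107.6 - 80.1)/(6*1.5289427) = 2.9977
Cpu = (107.6 - 104.86)/(3*1.5289427) = 0.5974
Cpl = (104.86 - 80.1)/(3*1.5289427) = 5.3981
Cpk = min(Cpu, Cpl) = 0.5974

0.5974


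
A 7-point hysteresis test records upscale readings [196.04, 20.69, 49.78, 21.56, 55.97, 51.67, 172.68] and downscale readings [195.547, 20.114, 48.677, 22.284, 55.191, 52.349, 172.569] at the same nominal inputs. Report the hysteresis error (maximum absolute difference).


|196.04 - 195.547| = 0.4930
|20.69 - 20.114| = 0.5760
|49.78 - 48.677| = 1.1030
|21.56 - 22.284| = 0.7240
|55.97 - 55.191| = 0.7790
|51.67 - 52.349| = 0.6790
|172.68 - 172.569| = 0.1110
hysteresis = max(diffs) = 1.1030

1.1030


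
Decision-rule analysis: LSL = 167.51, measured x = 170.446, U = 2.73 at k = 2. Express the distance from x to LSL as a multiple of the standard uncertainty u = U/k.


u = U / k = 2.73 / 2 = 1.365
margin = |LSL - x| = |167.51 - 170.446| = 2.936
z = margin / u = 2.936 / 1.365
z = 2.1509

2.1509


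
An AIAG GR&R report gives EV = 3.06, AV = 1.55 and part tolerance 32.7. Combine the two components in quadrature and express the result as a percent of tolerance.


GRR = sqrt(EV^2 + AV^2) = sqrt(3.06^2 + 1.55^2) = 3.4301749
%GRR = GRR / tol * 100 = 3.4301749 / 32.7 * 100
%GRR = 10.4898

10.4898


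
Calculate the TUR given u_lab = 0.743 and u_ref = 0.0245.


TUR = u_lab / u_ref
= 0.743 / 0.0245
= 30.3265

30.3265


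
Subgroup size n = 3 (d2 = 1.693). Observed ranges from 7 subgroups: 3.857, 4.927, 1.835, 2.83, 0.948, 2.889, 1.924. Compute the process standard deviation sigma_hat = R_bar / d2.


R_bar = (3.857 + 4.927 + 1.835 + 2.83 + 0.948 + 2.889 + 1.924) / 7
R_bar = 19.21 / 7 = 2.7442857
sigma_hat = R_bar / d2 = 2.7442857 / 1.693 = 1.6210

1.6210


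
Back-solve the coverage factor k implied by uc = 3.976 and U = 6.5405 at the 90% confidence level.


k = U / uc
k = 6.5405 / 3.976
k = 1.645

1.645


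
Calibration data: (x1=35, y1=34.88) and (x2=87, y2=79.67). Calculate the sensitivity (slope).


slope = (y2 - y1) / (x2 - x1)
= (79.67 - 34.88) / (87 - 35)
= 44.7900 / 52
= 0.8613

0.8613


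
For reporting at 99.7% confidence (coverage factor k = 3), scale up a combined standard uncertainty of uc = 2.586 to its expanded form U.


U = k * uc
U = 3 * 2.586
U = 7.7580

7.7580


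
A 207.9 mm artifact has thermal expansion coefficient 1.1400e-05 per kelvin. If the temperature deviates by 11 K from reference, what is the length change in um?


dL = L * alpha * dT
= 207.9 * 1.1400e-05 * 11
= 0.0260707 mm
dL_um = 0.0260707 * 1000 = 26.0707 um

26.0707


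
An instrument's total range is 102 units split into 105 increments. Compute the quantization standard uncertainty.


resolution = range / divisions
resolution = 102 / 105 = 0.97142857
u_res = resolution / (2*sqrt(3))
u_res = 0.97142857 / 3.4641016
u_res = 0.2804

0.2804


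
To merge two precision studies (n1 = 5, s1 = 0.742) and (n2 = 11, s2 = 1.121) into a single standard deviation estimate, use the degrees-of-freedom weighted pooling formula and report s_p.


s_p = sqrt(((n1-1)*s1^2 + (n2-1)*s2^2) / (n1+n2-2))
numerator = (5-1)*0.742^2 + (11-1)*1.121^2 = 2.202256 + 12.56641 = 14.768666
denominator = 5 + 11 - 2 = 14
s_p^2 = 14.768666 / 14 = 1.0549047
s_p = sqrt(1.0549047) = 1.0271

1.0271


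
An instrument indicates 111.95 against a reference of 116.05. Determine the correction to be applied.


Correction = standard - reading
= 116.05 - 111.95
= 4.1000

4.1000


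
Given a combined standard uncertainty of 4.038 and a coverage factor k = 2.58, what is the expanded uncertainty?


U = k * uc
U = 2.58 * 4.038
U = 10.4180

10.4180


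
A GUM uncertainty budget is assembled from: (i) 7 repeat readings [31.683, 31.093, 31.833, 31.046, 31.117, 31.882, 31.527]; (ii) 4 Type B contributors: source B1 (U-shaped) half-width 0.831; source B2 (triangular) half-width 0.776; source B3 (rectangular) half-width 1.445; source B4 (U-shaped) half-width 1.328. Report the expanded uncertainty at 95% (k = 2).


mean = (31.683 + 31.093 + 31.833 + 31.046 + 31.117 + 31.882 + 31.527) / 7 = 31.45442857
s = sqrt(sum((x - mean)^2)/(n-1)) = 0.36399352
u_A = s / sqrt(n) = 0.36399352 / sqrt(7) = 0.13757662
u_B1 = 0.831 / sqrt(2) = 0.58760574
u_B2 = 0.776 / sqrt(6) = 0.31680067
u_B3 = 1.445 / sqrt(3) = 0.83427114
u_B4 = 1.328 / sqrt(2) = 0.93903781
uc = sqrt(0.13757662^2 + 0.58760574^2 + 0.31680067^2 + 0.83427114^2 + 0.93903781^2) = 1.4291154
U = k * uc = 2 * 1.4291154
U = 2.8582

2.8582


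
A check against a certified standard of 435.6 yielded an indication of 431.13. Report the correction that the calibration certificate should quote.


Correction = standard - reading
= 435.6 - 431.13
= 4.4700

4.4700


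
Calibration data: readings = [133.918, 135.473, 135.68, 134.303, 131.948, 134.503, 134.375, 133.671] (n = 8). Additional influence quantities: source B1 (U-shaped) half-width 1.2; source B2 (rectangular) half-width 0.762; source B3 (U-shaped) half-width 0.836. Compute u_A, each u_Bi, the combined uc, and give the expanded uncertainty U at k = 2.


mean = (133.918 + 135.473 + 135.68 + 134.303 + 131.948 + 134.503 + 134.375 + 133.671) / 8 = 134.233875
s = sqrt(sum((x - mean)^2)/(n-1)) = 1.1566986
u_A = s / sqrt(n) = 1.1566986 / sqrt(8) = 0.40895471
u_B1 = 1.2 / sqrt(2) = 0.84852814
u_B2 = 0.762 / sqrt(3) = 0.43994091
u_B3 = 0.836 / sqrt(2) = 0.59114127
uc = sqrt(0.40895471^2 + 0.84852814^2 + 0.43994091^2 + 0.59114127^2) = 1.1959264
U = k * uc = 2 * 1.1959264
U = 2.3919

2.3919


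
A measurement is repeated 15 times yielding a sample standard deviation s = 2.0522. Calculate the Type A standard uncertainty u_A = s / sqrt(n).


u_A = s / sqrt(n)
u_A = 2.0522 / sqrt(15)
u_A = 2.0522 / 3.8729833
u_A = 0.5299

0.5299


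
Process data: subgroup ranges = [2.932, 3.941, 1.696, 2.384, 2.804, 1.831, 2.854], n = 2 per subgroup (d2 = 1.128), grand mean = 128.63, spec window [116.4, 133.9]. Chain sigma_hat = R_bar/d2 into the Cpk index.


R_bar = (2.932 + 3.941 + 1.696 + 2.384 + 2.804 + 1.831 + 2.854) / 7 = 2.6345714
sigma = R_bar / d2 = 2.6345714 / 1.128 = 2.3356129
Cp = (USL - LSL)/(6*sigma) = (133.9 - 116.4)/(6*2.3356129) = 1.2488
Cpu = (133.9 - 128.63)/(3*2.3356129) = 0.7521
Cpl = (128.63 - 116.4)/(3*2.3356129) = 1.7454
Cpk = min(Cpu, Cpl) = 0.7521

0.7521


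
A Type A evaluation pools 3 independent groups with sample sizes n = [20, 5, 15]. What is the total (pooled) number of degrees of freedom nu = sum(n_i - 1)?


nu = sum_i (n_i - 1)
nu = ((20 - 1) + (5 - 1) + (15 - 1))
nu = 19 + 4 + 14
nu = 37

37


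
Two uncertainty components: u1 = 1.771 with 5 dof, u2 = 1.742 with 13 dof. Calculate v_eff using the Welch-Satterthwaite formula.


uc = sqrt(u1^2 + u2^2) = sqrt(1.771^2 + 1.742^2) = 2.4841508
v_eff = uc^4 / (u1^4/v1 + u2^4/v2)
= 2.4841508^4 / (1.771^4/5 + 1.742^4/13)
= 38.081305 / 2.6758046
v_eff = 14.2317

14.2317


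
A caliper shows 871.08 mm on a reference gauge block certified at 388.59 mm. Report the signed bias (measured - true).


Systematic error = measured - true
= 871.08 - 388.59
= 482.4900

482.4900


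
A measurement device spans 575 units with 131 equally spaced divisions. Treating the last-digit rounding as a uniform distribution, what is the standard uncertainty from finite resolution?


resolution = range / divisions
resolution = 575 / 131 = 4.389313
u_res = resolution / (2*sqrt(3))
u_res = 4.389313 / 3.4641016
u_res = 1.2671

1.2671


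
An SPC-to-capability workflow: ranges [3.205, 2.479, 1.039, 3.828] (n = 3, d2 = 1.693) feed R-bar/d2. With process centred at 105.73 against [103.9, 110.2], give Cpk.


R_bar = (3.205 + 2.479 + 1.039 + 3.828) / 4 = 2.63775
sigma = R_bar / d2 = 2.63775 / 1.693 = 1.5580331
Cp = (USL - LSL)/(6*sigma) = (110.2 - 103.9)/(6*1.5580331) = 0.6739
Cpu = (110.2 - 105.73)/(3*1.5580331) = 0.9563
Cpl = (105.73 - 103.9)/(3*1.5580331) = 0.3915
Cpk = min(Cpu, Cpl) = 0.3915

0.3915


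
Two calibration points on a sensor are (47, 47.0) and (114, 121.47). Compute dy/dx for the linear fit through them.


slope = (y2 - y1) / (x2 - x1)
= (121.47 - 47.0) / (114 - 47)
= 74.4700 / 67
= 1.1115

1.1115


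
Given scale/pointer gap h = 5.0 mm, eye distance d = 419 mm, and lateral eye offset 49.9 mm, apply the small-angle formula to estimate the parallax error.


error = h * offset / d
= 5.0 * 49.9 / 419
= 0.5955

0.5955


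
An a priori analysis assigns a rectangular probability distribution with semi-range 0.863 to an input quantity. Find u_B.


u_B = half_width / sqrt(3)
u_B = 0.863 / 1.7320508
u_B = 0.4983

0.4983


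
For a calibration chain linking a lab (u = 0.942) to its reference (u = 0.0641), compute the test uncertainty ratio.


TUR = u_lab / u_ref
= 0.942 / 0.0641
= 14.6958

14.6958


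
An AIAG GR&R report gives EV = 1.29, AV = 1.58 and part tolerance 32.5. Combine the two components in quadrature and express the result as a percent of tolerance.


GRR = sqrt(EV^2 + AV^2) = sqrt(1.29^2 + 1.58^2) = 2.0397304
%GRR = GRR / tol * 100 = 2.0397304 / 32.5 * 100
%GRR = 6.2761

6.2761


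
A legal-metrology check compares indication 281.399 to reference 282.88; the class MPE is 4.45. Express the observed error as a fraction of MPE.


e = indication - reference = 281.399 - 282.88 = -1.4810
|e| = 1.4810
ratio = |e| / MPE = 1.4810 / 4.45
ratio = 0.3328

0.3328


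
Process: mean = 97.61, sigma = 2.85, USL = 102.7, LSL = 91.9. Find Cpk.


Cpu = (USL - mean) / (3*sigma) = (102.7 - 97.61) / (3*2.85) = 0.5953
Cpl = (mean - LSL) / (3*sigma) = (97.61 - 91.9) / (3*2.85) = 0.6678
Cpk = min(Cpu, Cpl) = 0.5953

0.5953


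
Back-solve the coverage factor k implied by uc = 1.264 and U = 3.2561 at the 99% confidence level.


k = U / uc
k = 3.2561 / 1.264
k = 2.576

2.576


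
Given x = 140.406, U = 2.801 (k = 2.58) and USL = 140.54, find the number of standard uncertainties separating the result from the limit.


u = U / k = 2.801 / 2.58 = 1.0856589
margin = |USL - x| = |140.54 - 140.406| = 0.134
z = margin / u = 0.134 / 1.0856589
z = 0.1234

0.1234


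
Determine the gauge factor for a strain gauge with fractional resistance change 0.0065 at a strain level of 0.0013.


GF = (dR/R) / epsilon
= 0.0065 / 0.0013
= 5.0000

5.0000


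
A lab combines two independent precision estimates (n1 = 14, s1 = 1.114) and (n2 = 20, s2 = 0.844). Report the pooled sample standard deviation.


s_p = sqrt(((n1-1)*s1^2 + (n2-1)*s2^2) / (n1+n2-2))
numerator = (14-1)*1.114^2 + (20-1)*0.844^2 = 16.132948 + 13.534384 = 29.667332
denominator = 14 + 20 - 2 = 32
s_p^2 = 29.667332 / 32 = 0.92710412
s_p = sqrt(0.92710412) = 0.9629

0.9629


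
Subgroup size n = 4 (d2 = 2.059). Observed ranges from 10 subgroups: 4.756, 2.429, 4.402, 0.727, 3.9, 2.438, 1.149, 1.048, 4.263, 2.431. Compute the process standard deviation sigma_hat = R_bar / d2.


R_bar = (4.756 + 2.429 + 4.402 + 0.727 + 3.9 + 2.438 + 1.149 + 1.048 + 4.263 + 2.431) / 10
R_bar = 27.543 / 10 = 2.7543
sigma_hat = R_bar / d2 = 2.7543 / 2.059 = 1.3377

1.3377


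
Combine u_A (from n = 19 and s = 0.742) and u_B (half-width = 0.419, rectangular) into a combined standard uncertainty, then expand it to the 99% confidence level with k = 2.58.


u_A = s / sqrt(n) = 0.742 / sqrt(19) = 0.17022647
u_B = half_width / sqrt(3) = 0.419 / sqrt(3) = 0.24190976
uc = sqrt(u_A^2 + u_B^2) = sqrt(0.17022647^2 + 0.24190976^2) = 0.29579957
U = k * uc = 2.58 * 0.29579957
U = 0.7632

0.7632


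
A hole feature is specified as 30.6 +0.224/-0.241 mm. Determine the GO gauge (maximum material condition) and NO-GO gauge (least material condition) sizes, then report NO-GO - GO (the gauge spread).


GO = nominal - lower_tol (smallest hole = maximum material condition)
GO = 30.6 - 0.241 = 30.359
NO-GO = nominal + upper_tol (largest hole = least material condition)
NO-GO = 30.6 + 0.224 = 30.824
spread = NO-GO - GO = 30.824 - 30.359 = 0.4650

0.4650


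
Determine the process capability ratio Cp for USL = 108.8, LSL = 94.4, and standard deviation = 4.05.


Cp = (USL - LSL) / (6 * sigma)
= (108.8 - 94.4) / (6 * 4.05)
= 14.4000 / 24.3000
= 0.5926

0.5926


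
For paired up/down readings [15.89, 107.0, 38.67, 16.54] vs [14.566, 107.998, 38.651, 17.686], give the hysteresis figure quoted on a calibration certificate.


|15.89 - 14.566| = 1.3240
|107.0 - 107.998| = 0.9980
|38.67 - 38.651| = 0.0190
|16.54 - 17.686| = 1.1460
hysteresis = max(diffs) = 1.3240

1.3240


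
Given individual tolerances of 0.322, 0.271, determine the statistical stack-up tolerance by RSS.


RSS = sqrt(0.322^2 + 0.271^2)
= sqrt(0.177125)
= 0.4209

0.4209


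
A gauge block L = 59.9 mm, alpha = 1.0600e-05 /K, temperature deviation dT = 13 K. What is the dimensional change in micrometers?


dL = L * alpha * dT
= 59.9 * 1.0600e-05 * 13
= 0.0082542 mm
dL_um = 0.0082542 * 1000 = 8.2542 um

8.2542


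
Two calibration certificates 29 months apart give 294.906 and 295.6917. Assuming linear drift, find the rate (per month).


rate = (v2 - v1) / months
= (295.6917 - 294.906) / 29
= 0.7857 / 29
= 0.0271

0.0271


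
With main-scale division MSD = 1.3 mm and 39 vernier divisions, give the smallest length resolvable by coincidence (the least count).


LC = MSD / n_div
= 1.3 / 39
= 0.0333

0.0333


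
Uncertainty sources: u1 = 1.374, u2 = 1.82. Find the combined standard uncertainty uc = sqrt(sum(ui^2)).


uc = sqrt(1.374^2 + 1.82^2)
uc = sqrt(5.200276)
uc = 2.2804

2.2804


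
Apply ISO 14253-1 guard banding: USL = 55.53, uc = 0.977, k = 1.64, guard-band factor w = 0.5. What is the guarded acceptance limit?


U = k * uc = 1.64 * 0.977 = 1.60228
guard band g = w * U = 0.5 * 1.60228 = 0.80114
AL = USL - g = 55.53 - 0.80114
AL = 54.7289

54.7289


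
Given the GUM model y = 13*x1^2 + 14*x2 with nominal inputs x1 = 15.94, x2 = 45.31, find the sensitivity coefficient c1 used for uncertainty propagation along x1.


y = 13*x1^2 + 14*x2
dy/dx1 = 2*13*x1
Evaluate at x1 = 15.94: c1 = 26 * 15.94
c1 = 414.4400

414.4400


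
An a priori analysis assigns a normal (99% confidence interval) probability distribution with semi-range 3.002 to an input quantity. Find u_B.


u_B = half_width / 2.576
u_B = 3.002 / 2.576
u_B = 1.1654

1.1654


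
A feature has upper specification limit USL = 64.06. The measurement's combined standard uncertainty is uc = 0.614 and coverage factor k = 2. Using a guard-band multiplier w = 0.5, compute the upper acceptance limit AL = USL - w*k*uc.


U = k * uc = 2 * 0.614 = 1.228
guard band g = w * U = 0.5 * 1.228 = 0.614
AL = USL - g = 64.06 - 0.614
AL = 63.4460

63.4460


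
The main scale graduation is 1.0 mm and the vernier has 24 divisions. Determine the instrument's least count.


LC = MSD / n_div
= 1.0 / 24
= 0.0417

0.0417


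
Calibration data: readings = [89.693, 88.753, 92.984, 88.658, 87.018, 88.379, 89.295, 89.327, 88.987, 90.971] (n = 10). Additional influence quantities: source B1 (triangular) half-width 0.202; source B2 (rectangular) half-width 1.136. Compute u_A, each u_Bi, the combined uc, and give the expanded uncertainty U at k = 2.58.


mean = (89.693 + 88.753 + 92.984 + 88.658 + 87.018 + 88.379 + 89.295 + 89.327 + 88.987 + 90.971) / 10 = 89.4065
s = sqrt(sum((x - mean)^2)/(n-1)) = 1.6080003
u_A = s / sqrt(n) = 1.6080003 / sqrt(10) = 0.50849434
u_B1 = 0.202 / sqrt(6) = 0.082466155
u_B2 = 1.136 / sqrt(3) = 0.65586991
uc = sqrt(0.50849434^2 + 0.082466155^2 + 0.65586991^2) = 0.83398591
U = k * uc = 2.58 * 0.83398591
U = 2.1517

2.1517


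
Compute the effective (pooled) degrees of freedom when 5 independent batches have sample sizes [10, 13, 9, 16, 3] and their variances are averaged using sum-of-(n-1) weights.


nu = sum_i (n_i - 1)
nu = ((10 - 1) + (13 - 1) + (9 - 1) + (16 - 1) + (3 - 1))
nu = 9 + 12 + 8 + 15 + 2
nu = 46

46


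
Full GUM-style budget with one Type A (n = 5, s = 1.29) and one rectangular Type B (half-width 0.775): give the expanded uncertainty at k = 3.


u_A = s / sqrt(n) = 1.29 / sqrt(5) = 0.57690554
u_B = half_width / sqrt(3) = 0.775 / sqrt(3) = 0.44744646
uc = sqrt(u_A^2 + u_B^2) = sqrt(0.57690554^2 + 0.44744646^2) = 0.7300879
U = k * uc = 3 * 0.7300879
U = 2.1903

2.1903


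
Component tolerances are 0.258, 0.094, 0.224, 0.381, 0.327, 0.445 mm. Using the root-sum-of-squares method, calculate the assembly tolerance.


RSS = sqrt(0.258^2 + 0.094^2 + 0.224^2 + 0.381^2 + 0.327^2 + 0.445^2)
= sqrt(0.575691)
= 0.7587

0.7587


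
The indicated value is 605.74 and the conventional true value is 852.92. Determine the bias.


Systematic error = measured - true
= 605.74 - 852.92
= -247.1800

-247.1800


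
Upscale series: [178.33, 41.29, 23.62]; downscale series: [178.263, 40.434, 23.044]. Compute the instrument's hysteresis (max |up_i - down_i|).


|178.33 - 178.263| = 0.0670
|41.29 - 40.434| = 0.8560
|23.62 - 23.044| = 0.5760
hysteresis = max(diffs) = 0.8560

0.8560


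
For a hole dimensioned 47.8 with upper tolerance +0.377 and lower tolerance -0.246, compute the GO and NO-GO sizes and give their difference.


GO = nominal - lower_tol (smallest hole = maximum material condition)
GO = 47.8 - 0.246 = 47.554
NO-GO = nominal + upper_tol (largest hole = least material condition)
NO-GO = 47.8 + 0.377 = 48.177
spread = NO-GO - GO = 48.177 - 47.554 = 0.6230

0.6230


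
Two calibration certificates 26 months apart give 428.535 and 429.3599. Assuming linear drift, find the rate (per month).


rate = (v2 - v1) / months
= (429.3599 - 428.535) / 26
= 0.8249 / 26
= 0.0317

0.0317


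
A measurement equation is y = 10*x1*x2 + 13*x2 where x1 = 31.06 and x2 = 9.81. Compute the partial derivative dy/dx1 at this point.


y = 10*x1*x2 + 13*x2
dy/dx1 = 10*x2
Evaluate at x2 = 9.81: c1 = 10 * 9.81
c1 = 98.1000

98.1000


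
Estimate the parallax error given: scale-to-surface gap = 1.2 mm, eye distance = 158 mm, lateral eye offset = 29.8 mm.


error = h * offset / d
= 1.2 * 29.8 / 158
= 0.2263

0.2263


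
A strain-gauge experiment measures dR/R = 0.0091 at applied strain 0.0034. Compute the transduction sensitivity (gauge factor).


GF = (dR/R) / epsilon
= 0.0091 / 0.0034
= 2.6765

2.6765


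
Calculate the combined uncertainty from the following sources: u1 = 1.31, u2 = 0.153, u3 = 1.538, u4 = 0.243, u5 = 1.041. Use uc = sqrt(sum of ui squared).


uc = sqrt(1.31^2 + 0.153^2 + 1.538^2 + 0.243^2 + 1.041^2)
uc = sqrt(5.247683)
uc = 2.2908

2.2908


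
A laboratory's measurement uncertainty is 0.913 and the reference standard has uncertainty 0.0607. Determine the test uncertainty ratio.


TUR = u_lab / u_ref
= 0.913 / 0.0607
= 15.0412

15.0412


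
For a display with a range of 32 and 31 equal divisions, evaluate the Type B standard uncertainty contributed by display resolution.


resolution = range / divisions
resolution = 32 / 31 = 1.0322581
u_res = resolution / (2*sqrt(3))
u_res = 1.0322581 / 3.4641016
u_res = 0.2980

0.2980


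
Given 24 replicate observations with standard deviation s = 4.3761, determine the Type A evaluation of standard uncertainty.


u_A = s / sqrt(n)
u_A = 4.3761 / sqrt(24)
u_A = 4.3761 / 4.8989795
u_A = 0.8933

0.8933


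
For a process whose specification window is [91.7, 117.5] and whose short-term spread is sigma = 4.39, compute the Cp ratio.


Cp = (USL - LSL) / (6 * sigma)
= (117.5 - 91.7) / (6 * 4.39)
= 25.8000 / 26.3400
= 0.9795

0.9795


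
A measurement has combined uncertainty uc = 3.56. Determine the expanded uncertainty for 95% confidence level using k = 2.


U = k * uc
U = 2 * 3.56
U = 7.1200

7.1200


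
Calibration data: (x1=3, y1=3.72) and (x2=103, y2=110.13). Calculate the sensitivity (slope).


slope = (y2 - y1) / (x2 - x1)
= (110.13 - 3.72) / (103 - 3)
= 106.4100 / 100
= 1.0641

1.0641


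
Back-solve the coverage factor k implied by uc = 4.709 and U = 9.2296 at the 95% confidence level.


k = U / uc
k = 9.2296 / 4.709
k = 1.96

1.96


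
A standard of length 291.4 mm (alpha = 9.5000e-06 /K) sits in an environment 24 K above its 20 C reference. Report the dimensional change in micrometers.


dL = L * alpha * dT
= 291.4 * 9.5000e-06 * 24
= 0.0664392 mm
dL_um = 0.0664392 * 1000 = 66.4392 um

66.4392


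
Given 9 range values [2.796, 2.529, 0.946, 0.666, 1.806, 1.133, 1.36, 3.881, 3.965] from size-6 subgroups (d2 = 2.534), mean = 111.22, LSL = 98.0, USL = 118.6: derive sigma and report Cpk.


R_bar = (2.796 + 2.529 + 0.946 + 0.666 + 1.806 + 1.133 + 1.36 + 3.881 + 3.965) / 9 = 2.1202222
sigma = R_bar / d2 = 2.1202222 / 2.534 = 0.83670963
Cp = (USL - LSL)/(6*sigma) = (118.6 - 98.0)/(6*0.83670963) = 4.1034
Cpu = (118.6 - 111.22)/(3*0.83670963) = 2.9401
Cpl = (111.22 - 98.0)/(3*0.83670963) = 5.2667
Cpk = min(Cpu, Cpl) = 2.9401

2.9401


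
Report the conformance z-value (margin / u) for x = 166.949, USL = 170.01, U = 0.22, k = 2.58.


u = U / k = 0.22 / 2.58 = 0.085271318
margin = |USL - x| = |170.01 - 166.949| = 3.061
z = margin / u = 3.061 / 0.085271318
z = 35.8972

35.8972


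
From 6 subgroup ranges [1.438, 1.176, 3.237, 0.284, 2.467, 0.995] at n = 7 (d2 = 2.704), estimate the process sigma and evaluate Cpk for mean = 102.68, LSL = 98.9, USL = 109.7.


R_bar = (1.438 + 1.176 + 3.237 + 0.284 + 2.467 + 0.995) / 6 = 1.5995
sigma = R_bar / d2 = 1.5995 / 2.704 = 0.59153107
Cp = (USL - LSL)/(6*sigma) = (109.7 - 98.9)/(6*0.59153107) = 3.0430
Cpu = (109.7 - 102.68)/(3*0.59153107) = 3.9558
Cpl = (102.68 - 98.9)/(3*0.59153107) = 2.1301
Cpk = min(Cpu, Cpl) = 2.1301

2.1301


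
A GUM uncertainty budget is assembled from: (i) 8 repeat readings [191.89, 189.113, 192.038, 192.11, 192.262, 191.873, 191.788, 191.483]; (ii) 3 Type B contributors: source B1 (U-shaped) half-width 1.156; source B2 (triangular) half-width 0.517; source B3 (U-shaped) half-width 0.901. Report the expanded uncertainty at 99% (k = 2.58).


mean = (191.89 + 189.113 + 192.038 + 192.11 + 192.262 + 191.873 + 191.788 + 191.483) / 8 = 191.569625
s = sqrt(sum((x - mean)^2)/(n-1)) = 1.0194983
u_A = s / sqrt(n) = 1.0194983 / sqrt(8) = 0.36044708
u_B1 = 1.156 / sqrt(2) = 0.81741544
u_B2 = 0.517 / sqrt(6) = 0.21106437
u_B3 = 0.901 / sqrt(2) = 0.63710321
uc = sqrt(0.36044708^2 + 0.81741544^2 + 0.21106437^2 + 0.63710321^2) = 1.1173803
U = k * uc = 2.58 * 1.1173803
U = 2.8828

2.8828


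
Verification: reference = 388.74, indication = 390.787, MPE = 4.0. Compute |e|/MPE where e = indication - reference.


e = indication - reference = 390.787 - 388.74 = 2.0470
|e| = 2.0470
ratio = |e| / MPE = 2.0470 / 4.0
ratio = 0.5118

0.5118


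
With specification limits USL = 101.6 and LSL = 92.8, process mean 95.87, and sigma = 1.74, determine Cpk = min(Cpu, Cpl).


Cpu = (USL - mean) / (3*sigma) = (101.6 - 95.87) / (3*1.74) = 1.0977
Cpl = (mean - LSL) / (3*sigma) = (95.87 - 92.8) / (3*1.74) = 0.5881
Cpk = min(Cpu, Cpl) = 0.5881

0.5881


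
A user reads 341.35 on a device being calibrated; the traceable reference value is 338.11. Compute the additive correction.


Correction = standard - reading
= 338.11 - 341.35
= -3.2400

-3.2400


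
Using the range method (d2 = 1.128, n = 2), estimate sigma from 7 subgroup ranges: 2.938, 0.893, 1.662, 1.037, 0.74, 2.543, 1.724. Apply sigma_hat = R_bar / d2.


R_bar = (2.938 + 0.893 + 1.662 + 1.037 + 0.74 + 2.543 + 1.724) / 7
R_bar = 11.537 / 7 = 1.6481429
sigma_hat = R_bar / d2 = 1.6481429 / 1.128 = 1.4611

1.4611


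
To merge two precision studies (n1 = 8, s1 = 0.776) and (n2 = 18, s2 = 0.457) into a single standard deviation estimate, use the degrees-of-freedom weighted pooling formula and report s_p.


s_p = sqrt(((n1-1)*s1^2 + (n2-1)*s2^2) / (n1+n2-2))
numerator = (8-1)*0.776^2 + (18-1)*0.457^2 = 4.215232 + 3.550433 = 7.765665
denominator = 8 + 18 - 2 = 24
s_p^2 = 7.765665 / 24 = 0.32356937
s_p = sqrt(0.32356937) = 0.5688

0.5688


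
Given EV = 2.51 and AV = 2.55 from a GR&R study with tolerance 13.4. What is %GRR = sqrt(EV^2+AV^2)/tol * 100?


GRR = sqrt(EV^2 + AV^2) = sqrt(2.51^2 + 2.55^2) = 3.5780721
%GRR = GRR / tol * 100 = 3.5780721 / 13.4 * 100
%GRR = 26.7020

26.7020


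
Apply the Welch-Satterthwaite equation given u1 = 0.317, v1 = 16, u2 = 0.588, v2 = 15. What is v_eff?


uc = sqrt(u1^2 + u2^2) = sqrt(0.317^2 + 0.588^2) = 0.66800674
v_eff = uc^4 / (u1^4/v1 + u2^4/v2)
= 0.66800674^4 / (0.317^4/16 + 0.588^4/15)
= 0.19912389 / 0.0086003883
v_eff = 23.1529

23.1529


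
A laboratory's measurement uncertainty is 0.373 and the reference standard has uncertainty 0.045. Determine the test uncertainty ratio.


TUR = u_lab / u_ref
= 0.373 / 0.045
= 8.2889

8.2889


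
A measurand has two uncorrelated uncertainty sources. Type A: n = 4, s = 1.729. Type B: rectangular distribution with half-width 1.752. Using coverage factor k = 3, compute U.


u_A = s / sqrt(n) = 1.729 / sqrt(4) = 0.8645
u_B = half_width / sqrt(3) = 1.752 / sqrt(3) = 1.0115177
uc = sqrt(u_A^2 + u_B^2) = sqrt(0.8645^2 + 1.0115177^2) = 1.330612
U = k * uc = 3 * 1.330612
U = 3.9918

3.9918


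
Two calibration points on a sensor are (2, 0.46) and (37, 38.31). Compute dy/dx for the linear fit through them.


slope = (y2 - y1) / (x2 - x1)
= (38.31 - 0.46) / (37 - 2)
= 37.8500 / 35
= 1.0814

1.0814


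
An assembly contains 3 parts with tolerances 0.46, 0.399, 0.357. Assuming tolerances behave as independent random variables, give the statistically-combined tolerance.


RSS = sqrt(0.46^2 + 0.399^2 + 0.357^2)
= sqrt(0.49825)
= 0.7059

0.7059


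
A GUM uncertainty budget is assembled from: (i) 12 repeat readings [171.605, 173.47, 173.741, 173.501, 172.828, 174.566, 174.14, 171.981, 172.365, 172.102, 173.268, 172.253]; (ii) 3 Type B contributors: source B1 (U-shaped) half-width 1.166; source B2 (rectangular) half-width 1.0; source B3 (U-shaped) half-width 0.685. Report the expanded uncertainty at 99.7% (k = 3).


mean = (171.605 + 173.47 + 173.741 + 173.501 + 172.828 + 174.566 + 174.14 + 171.981 + 172.365 + 172.102 + 173.268 + 172.253) / 12 = 172.985
s = sqrt(sum((x - mean)^2)/(n-1)) = 0.93534972
u_A = s / sqrt(n) = 0.93534972 / sqrt(12) = 0.27001221
u_B1 = 1.166 / sqrt(2) = 0.82448651
u_B2 = 1.0 / sqrt(3) = 0.57735027
u_B3 = 0.685 / sqrt(2) = 0.48436815
uc = sqrt(0.27001221^2 + 0.82448651^2 + 0.57735027^2 + 0.48436815^2) = 1.1491869
U = k * uc = 3 * 1.1491869
U = 3.4476

3.4476


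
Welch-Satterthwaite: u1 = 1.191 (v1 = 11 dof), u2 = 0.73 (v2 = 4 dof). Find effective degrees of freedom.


uc = sqrt(u1^2 + u2^2) = sqrt(1.191^2 + 0.73^2) = 1.3969184
v_eff = uc^4 / (u1^4/v1 + u2^4/v2)
= 1.3969184^4 / (1.191^4/11 + 0.73^4/4)
= 3.8078879 / 0.25391272
v_eff = 14.9968

14.9968


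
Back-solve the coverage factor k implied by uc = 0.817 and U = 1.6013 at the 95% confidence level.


k = U / uc
k = 1.6013 / 0.817
k = 1.96

1.96


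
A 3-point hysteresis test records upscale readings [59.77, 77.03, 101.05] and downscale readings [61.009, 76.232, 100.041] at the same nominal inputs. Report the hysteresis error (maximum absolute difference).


|59.77 - 61.009| = 1.2390
|77.03 - 76.232| = 0.7980
|101.05 - 100.041| = 1.0090
hysteresis = max(diffs) = 1.2390

1.2390


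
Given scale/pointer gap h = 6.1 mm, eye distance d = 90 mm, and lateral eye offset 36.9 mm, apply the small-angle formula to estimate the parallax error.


error = h * offset / d
= 6.1 * 36.9 / 90
= 2.5010

2.5010


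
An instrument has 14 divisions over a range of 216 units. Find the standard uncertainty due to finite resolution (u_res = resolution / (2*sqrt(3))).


resolution = range / divisions
resolution = 216 / 14 = 15.428571
u_res = resolution / (2*sqrt(3))
u_res = 15.428571 / 3.4641016
u_res = 4.4538

4.4538


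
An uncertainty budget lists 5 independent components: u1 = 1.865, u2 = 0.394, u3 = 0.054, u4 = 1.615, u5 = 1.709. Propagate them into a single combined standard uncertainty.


uc = sqrt(1.865^2 + 0.394^2 + 0.054^2 + 1.615^2 + 1.709^2)
uc = sqrt(9.165283)
uc = 3.0274

3.0274


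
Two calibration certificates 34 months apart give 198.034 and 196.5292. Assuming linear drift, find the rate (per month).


rate = (v2 - v1) / months
= (196.5292 - 198.034) / 34
= -1.5048 / 34
= -0.0443

-0.0443


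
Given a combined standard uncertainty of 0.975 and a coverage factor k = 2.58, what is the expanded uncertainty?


U = k * uc
U = 2.58 * 0.975
U = 2.5155

2.5155


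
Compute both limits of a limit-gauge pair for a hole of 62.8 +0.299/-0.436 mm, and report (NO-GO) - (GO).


GO = nominal - lower_tol (smallest hole = maximum material condition)
GO = 62.8 - 0.436 = 62.364
NO-GO = nominal + upper_tol (largest hole = least material condition)
NO-GO = 62.8 + 0.299 = 63.099
spread = NO-GO - GO = 63.099 - 62.364 = 0.7350

0.7350


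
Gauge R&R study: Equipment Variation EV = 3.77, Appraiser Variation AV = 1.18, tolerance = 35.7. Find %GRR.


GRR = sqrt(EV^2 + AV^2) = sqrt(3.77^2 + 1.18^2) = 3.9503544
%GRR = GRR / tol * 100 = 3.9503544 / 35.7 * 100
%GRR = 11.0654

11.0654
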